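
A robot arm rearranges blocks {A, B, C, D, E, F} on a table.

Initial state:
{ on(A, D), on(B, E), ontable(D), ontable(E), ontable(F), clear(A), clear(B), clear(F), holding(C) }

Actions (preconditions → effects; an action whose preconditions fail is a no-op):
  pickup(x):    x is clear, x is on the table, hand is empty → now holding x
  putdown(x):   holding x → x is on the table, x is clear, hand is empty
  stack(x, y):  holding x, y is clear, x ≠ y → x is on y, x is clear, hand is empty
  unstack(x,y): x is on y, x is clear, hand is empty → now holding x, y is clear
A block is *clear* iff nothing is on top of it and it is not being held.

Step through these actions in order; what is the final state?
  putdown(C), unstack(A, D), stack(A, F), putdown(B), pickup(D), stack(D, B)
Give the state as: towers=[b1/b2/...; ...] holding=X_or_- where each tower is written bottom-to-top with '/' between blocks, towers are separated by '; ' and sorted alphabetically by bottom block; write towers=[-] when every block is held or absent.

towers=[C; E/B/D; F/A] holding=-

step 1 (putdown(C)): towers=[C; D/A; E/B; F] holding=-
step 2 (unstack(A, D)): towers=[C; D; E/B; F] holding=A
step 3 (stack(A, F)): towers=[C; D; E/B; F/A] holding=-
step 4 (putdown(B)) [no-op]: towers=[C; D; E/B; F/A] holding=-
step 5 (pickup(D)): towers=[C; E/B; F/A] holding=D
step 6 (stack(D, B)): towers=[C; E/B/D; F/A] holding=-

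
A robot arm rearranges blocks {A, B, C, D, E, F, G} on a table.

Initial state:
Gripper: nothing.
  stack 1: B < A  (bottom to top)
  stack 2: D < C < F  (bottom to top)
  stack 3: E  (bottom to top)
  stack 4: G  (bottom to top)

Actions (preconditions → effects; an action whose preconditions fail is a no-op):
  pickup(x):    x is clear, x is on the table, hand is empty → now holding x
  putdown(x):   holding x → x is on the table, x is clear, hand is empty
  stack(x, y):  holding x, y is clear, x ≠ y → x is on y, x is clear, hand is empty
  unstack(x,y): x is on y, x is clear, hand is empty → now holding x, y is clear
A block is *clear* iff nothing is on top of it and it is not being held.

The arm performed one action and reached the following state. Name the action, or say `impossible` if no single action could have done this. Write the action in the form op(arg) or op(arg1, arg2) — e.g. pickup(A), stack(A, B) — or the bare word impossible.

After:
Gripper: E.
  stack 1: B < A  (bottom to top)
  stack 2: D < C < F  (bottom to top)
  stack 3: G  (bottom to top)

pickup(E)

target: towers=[B/A; D/C/F; G] holding=E
     unstack(F, C) → towers=[B/A; D/C; E; G] holding=F
         pickup(G) → towers=[B/A; D/C/F; E] holding=G
     unstack(A, B) → towers=[B; D/C/F; E; G] holding=A
         pickup(E) → towers=[B/A; D/C/F; G] holding=E  ← match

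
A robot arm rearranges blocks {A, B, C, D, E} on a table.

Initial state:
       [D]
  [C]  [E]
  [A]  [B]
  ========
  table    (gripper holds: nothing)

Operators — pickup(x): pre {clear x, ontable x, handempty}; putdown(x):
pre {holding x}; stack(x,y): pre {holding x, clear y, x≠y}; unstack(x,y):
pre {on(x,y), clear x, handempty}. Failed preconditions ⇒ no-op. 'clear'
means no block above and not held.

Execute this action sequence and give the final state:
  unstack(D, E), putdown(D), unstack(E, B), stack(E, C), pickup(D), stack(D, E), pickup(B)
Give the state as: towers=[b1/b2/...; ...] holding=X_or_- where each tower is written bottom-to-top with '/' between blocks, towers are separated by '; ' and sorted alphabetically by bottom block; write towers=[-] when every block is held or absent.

step 1 (unstack(D, E)): towers=[A/C; B/E] holding=D
step 2 (putdown(D)): towers=[A/C; B/E; D] holding=-
step 3 (unstack(E, B)): towers=[A/C; B; D] holding=E
step 4 (stack(E, C)): towers=[A/C/E; B; D] holding=-
step 5 (pickup(D)): towers=[A/C/E; B] holding=D
step 6 (stack(D, E)): towers=[A/C/E/D; B] holding=-
step 7 (pickup(B)): towers=[A/C/E/D] holding=B

towers=[A/C/E/D] holding=B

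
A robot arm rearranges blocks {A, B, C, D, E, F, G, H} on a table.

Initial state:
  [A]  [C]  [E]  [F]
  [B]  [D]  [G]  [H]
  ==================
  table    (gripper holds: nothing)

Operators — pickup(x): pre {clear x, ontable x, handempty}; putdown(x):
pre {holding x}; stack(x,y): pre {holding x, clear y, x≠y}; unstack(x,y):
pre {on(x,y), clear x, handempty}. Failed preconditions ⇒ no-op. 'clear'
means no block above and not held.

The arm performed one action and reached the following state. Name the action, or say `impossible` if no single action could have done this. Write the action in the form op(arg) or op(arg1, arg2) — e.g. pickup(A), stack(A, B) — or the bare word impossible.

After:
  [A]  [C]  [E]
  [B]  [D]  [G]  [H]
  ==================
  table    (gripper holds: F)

unstack(F, H)

target: towers=[B/A; D/C; G/E; H] holding=F
     unstack(A, B) → towers=[B; D/C; G/E; H/F] holding=A
     unstack(E, G) → towers=[B/A; D/C; G; H/F] holding=E
     unstack(F, H) → towers=[B/A; D/C; G/E; H] holding=F  ← match
     unstack(C, D) → towers=[B/A; D; G/E; H/F] holding=C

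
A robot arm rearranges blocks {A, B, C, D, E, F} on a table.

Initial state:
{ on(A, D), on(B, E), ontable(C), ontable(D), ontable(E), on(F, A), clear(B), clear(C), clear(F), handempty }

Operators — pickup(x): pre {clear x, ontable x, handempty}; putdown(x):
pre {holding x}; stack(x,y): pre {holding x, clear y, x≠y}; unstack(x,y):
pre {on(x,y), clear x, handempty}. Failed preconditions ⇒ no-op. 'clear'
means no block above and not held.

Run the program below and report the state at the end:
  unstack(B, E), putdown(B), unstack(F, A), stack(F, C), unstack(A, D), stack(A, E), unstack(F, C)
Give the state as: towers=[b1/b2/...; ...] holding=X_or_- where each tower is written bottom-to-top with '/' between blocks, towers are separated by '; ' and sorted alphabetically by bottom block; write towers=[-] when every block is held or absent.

towers=[B; C; D; E/A] holding=F

step 1 (unstack(B, E)): towers=[C; D/A/F; E] holding=B
step 2 (putdown(B)): towers=[B; C; D/A/F; E] holding=-
step 3 (unstack(F, A)): towers=[B; C; D/A; E] holding=F
step 4 (stack(F, C)): towers=[B; C/F; D/A; E] holding=-
step 5 (unstack(A, D)): towers=[B; C/F; D; E] holding=A
step 6 (stack(A, E)): towers=[B; C/F; D; E/A] holding=-
step 7 (unstack(F, C)): towers=[B; C; D; E/A] holding=F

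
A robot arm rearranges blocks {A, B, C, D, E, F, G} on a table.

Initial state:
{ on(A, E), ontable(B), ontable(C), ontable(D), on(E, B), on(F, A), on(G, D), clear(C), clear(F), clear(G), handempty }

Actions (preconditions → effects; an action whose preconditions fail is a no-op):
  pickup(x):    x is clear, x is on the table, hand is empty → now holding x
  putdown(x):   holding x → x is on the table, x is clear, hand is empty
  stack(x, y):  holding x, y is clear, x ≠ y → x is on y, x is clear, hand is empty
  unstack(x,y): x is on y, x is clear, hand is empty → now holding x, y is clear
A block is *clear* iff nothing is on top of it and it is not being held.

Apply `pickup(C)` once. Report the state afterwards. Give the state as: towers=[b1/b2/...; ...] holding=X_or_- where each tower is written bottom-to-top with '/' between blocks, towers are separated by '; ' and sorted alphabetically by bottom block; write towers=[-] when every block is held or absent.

towers=[B/E/A/F; D/G] holding=C

before: towers=[B/E/A/F; C; D/G] holding=-
pre[pickup(C)]: clear(C) ✓, ontable(C) ✓, handempty ✓
all met → apply pickup(C)
after:  towers=[B/E/A/F; D/G] holding=C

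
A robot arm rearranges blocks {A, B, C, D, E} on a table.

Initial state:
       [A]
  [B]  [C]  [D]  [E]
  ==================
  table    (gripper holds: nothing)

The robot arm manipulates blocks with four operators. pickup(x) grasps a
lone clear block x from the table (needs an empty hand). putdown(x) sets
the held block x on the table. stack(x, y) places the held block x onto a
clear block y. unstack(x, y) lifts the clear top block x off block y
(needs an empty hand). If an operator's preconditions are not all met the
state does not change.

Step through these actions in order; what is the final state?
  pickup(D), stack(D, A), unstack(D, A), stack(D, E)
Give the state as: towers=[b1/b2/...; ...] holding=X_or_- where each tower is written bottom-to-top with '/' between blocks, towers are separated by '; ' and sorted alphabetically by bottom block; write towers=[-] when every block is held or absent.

towers=[B; C/A; E/D] holding=-

step 1 (pickup(D)): towers=[B; C/A; E] holding=D
step 2 (stack(D, A)): towers=[B; C/A/D; E] holding=-
step 3 (unstack(D, A)): towers=[B; C/A; E] holding=D
step 4 (stack(D, E)): towers=[B; C/A; E/D] holding=-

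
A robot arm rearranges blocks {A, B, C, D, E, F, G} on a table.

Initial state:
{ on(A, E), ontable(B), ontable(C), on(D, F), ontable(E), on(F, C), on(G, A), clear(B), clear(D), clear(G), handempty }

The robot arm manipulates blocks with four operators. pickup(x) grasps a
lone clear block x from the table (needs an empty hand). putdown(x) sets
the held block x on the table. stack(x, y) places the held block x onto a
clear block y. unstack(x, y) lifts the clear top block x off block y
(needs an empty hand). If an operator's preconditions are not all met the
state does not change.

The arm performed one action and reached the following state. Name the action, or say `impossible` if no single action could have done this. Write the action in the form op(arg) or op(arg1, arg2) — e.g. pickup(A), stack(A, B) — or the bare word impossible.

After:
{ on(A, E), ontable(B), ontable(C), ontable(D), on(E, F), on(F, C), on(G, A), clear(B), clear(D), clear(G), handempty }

impossible

target: towers=[B; C/F/E/A/G; D] holding=-
         pickup(B) → towers=[C/F/D; E/A/G] holding=B
     unstack(G, A) → towers=[B; C/F/D; E/A] holding=G
     unstack(D, F) → towers=[B; C/F; E/A/G] holding=D
none of the 3 applicable actions match → impossible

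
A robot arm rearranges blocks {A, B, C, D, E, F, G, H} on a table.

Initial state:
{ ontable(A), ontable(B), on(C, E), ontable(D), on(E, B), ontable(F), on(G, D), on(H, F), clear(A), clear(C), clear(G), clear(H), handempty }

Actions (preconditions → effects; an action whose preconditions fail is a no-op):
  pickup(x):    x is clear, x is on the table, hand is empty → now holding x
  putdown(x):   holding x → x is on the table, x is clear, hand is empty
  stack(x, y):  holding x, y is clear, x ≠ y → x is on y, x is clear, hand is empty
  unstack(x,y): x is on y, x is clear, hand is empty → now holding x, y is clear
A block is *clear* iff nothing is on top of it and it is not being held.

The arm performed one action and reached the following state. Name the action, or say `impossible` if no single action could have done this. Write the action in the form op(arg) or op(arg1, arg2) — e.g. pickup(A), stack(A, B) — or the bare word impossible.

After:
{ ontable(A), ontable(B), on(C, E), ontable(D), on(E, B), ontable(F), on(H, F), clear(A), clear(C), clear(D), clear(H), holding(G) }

unstack(G, D)

target: towers=[A; B/E/C; D; F/H] holding=G
     unstack(G, D) → towers=[A; B/E/C; D; F/H] holding=G  ← match
         pickup(A) → towers=[B/E/C; D/G; F/H] holding=A
     unstack(H, F) → towers=[A; B/E/C; D/G; F] holding=H
     unstack(C, E) → towers=[A; B/E; D/G; F/H] holding=C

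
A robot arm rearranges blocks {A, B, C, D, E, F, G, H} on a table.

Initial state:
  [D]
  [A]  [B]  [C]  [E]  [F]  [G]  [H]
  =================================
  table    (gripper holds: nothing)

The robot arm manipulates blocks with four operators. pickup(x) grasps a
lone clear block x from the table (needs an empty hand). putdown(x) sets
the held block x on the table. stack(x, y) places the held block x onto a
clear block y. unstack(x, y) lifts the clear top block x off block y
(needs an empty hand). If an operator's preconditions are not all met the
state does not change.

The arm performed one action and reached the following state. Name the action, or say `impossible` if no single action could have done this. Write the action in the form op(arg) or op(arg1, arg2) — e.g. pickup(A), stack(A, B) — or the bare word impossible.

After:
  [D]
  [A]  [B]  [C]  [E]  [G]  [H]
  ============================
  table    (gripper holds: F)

target: towers=[A/D; B; C; E; G; H] holding=F
         pickup(G) → towers=[A/D; B; C; E; F; H] holding=G
         pickup(E) → towers=[A/D; B; C; F; G; H] holding=E
         pickup(H) → towers=[A/D; B; C; E; F; G] holding=H
         pickup(B) → towers=[A/D; C; E; F; G; H] holding=B
         pickup(F) → towers=[A/D; B; C; E; G; H] holding=F  ← match
     unstack(D, A) → towers=[A; B; C; E; F; G; H] holding=D
         pickup(C) → towers=[A/D; B; E; F; G; H] holding=C

pickup(F)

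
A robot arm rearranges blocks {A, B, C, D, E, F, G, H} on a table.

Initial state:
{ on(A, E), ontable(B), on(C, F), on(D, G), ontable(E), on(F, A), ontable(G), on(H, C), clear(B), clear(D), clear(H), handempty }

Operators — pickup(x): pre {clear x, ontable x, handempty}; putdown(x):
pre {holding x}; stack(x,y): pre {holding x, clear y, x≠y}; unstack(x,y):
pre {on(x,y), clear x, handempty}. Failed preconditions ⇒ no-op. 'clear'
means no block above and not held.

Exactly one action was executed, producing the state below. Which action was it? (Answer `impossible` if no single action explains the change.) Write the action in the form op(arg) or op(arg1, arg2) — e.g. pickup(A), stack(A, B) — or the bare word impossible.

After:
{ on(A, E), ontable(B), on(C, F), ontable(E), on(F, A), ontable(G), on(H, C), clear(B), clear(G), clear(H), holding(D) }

unstack(D, G)

target: towers=[B; E/A/F/C/H; G] holding=D
     unstack(H, C) → towers=[B; E/A/F/C; G/D] holding=H
         pickup(B) → towers=[E/A/F/C/H; G/D] holding=B
     unstack(D, G) → towers=[B; E/A/F/C/H; G] holding=D  ← match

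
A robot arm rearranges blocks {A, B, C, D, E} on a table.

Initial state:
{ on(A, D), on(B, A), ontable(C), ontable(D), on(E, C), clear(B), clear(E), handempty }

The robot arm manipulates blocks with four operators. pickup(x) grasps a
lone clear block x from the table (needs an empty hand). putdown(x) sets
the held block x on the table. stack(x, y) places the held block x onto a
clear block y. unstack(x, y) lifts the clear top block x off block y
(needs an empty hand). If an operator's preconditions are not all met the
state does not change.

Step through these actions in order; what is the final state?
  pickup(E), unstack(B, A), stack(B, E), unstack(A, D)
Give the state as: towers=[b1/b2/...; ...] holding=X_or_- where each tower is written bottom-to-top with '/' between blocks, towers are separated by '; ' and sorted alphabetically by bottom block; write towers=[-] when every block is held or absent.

step 1 (pickup(E)) [no-op]: towers=[C/E; D/A/B] holding=-
step 2 (unstack(B, A)): towers=[C/E; D/A] holding=B
step 3 (stack(B, E)): towers=[C/E/B; D/A] holding=-
step 4 (unstack(A, D)): towers=[C/E/B; D] holding=A

towers=[C/E/B; D] holding=A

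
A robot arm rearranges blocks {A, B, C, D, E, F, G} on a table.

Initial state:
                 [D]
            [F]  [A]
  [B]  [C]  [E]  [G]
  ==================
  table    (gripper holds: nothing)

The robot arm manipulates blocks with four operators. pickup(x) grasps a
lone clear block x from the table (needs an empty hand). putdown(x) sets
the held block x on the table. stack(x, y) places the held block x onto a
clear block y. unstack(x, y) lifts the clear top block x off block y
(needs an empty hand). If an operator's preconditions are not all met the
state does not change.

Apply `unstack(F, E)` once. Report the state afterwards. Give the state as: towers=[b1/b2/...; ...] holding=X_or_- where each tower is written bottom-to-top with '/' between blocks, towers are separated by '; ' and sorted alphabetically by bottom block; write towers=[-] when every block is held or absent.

towers=[B; C; E; G/A/D] holding=F

before: towers=[B; C; E/F; G/A/D] holding=-
pre[unstack(F, E)]: on(F,E) ok, clear(F) ok, handempty ok
all met → apply unstack(F, E)
after:  towers=[B; C; E; G/A/D] holding=F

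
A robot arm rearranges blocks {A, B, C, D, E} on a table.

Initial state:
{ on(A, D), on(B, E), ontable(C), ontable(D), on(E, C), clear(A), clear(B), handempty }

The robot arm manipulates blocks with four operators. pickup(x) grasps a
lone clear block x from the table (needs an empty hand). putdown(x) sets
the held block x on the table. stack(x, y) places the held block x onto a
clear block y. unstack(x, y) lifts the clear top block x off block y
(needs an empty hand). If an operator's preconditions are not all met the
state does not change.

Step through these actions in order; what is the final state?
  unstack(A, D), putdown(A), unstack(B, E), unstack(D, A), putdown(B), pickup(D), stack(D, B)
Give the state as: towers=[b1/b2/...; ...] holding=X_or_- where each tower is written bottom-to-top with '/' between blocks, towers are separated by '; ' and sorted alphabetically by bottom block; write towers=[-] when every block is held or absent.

step 1 (unstack(A, D)): towers=[C/E/B; D] holding=A
step 2 (putdown(A)): towers=[A; C/E/B; D] holding=-
step 3 (unstack(B, E)): towers=[A; C/E; D] holding=B
step 4 (unstack(D, A)) [no-op]: towers=[A; C/E; D] holding=B
step 5 (putdown(B)): towers=[A; B; C/E; D] holding=-
step 6 (pickup(D)): towers=[A; B; C/E] holding=D
step 7 (stack(D, B)): towers=[A; B/D; C/E] holding=-

towers=[A; B/D; C/E] holding=-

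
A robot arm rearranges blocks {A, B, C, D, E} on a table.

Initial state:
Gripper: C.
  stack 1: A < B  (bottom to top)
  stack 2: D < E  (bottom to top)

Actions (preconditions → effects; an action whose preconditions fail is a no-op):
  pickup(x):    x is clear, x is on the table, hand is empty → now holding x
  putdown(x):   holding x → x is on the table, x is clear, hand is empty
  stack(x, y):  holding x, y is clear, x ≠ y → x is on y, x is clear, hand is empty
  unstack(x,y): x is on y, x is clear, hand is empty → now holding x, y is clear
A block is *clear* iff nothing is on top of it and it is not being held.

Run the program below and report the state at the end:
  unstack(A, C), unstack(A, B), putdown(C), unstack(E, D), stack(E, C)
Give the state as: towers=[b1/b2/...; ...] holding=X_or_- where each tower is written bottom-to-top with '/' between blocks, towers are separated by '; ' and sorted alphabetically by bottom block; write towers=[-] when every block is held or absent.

towers=[A/B; C/E; D] holding=-

step 1 (unstack(A, C)) [no-op]: towers=[A/B; D/E] holding=C
step 2 (unstack(A, B)) [no-op]: towers=[A/B; D/E] holding=C
step 3 (putdown(C)): towers=[A/B; C; D/E] holding=-
step 4 (unstack(E, D)): towers=[A/B; C; D] holding=E
step 5 (stack(E, C)): towers=[A/B; C/E; D] holding=-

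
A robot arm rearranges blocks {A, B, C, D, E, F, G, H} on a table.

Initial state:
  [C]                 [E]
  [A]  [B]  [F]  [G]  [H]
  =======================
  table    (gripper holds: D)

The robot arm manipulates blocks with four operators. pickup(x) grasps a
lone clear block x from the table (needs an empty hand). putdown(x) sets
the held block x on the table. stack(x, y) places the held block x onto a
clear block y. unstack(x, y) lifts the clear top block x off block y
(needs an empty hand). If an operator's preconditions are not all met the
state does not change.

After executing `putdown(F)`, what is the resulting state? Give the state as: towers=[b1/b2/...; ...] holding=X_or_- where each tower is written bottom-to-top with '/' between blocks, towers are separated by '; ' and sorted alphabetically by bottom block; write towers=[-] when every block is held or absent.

towers=[A/C; B; F; G; H/E] holding=D

before: towers=[A/C; B; F; G; H/E] holding=D
pre[putdown(F)]: holding(F) no
holding(F) unmet → putdown(F) is a no-op
after:  towers=[A/C; B; F; G; H/E] holding=D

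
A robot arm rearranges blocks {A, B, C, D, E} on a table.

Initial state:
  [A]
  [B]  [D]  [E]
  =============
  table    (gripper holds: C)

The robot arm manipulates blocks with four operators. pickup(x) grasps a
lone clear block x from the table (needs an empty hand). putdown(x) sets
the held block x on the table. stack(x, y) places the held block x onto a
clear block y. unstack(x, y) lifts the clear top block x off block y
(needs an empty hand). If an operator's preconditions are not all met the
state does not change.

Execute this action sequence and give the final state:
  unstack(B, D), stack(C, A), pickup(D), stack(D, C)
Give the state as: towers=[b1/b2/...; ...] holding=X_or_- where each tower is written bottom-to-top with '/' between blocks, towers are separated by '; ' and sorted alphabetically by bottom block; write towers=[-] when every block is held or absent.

step 1 (unstack(B, D)) [no-op]: towers=[B/A; D; E] holding=C
step 2 (stack(C, A)): towers=[B/A/C; D; E] holding=-
step 3 (pickup(D)): towers=[B/A/C; E] holding=D
step 4 (stack(D, C)): towers=[B/A/C/D; E] holding=-

towers=[B/A/C/D; E] holding=-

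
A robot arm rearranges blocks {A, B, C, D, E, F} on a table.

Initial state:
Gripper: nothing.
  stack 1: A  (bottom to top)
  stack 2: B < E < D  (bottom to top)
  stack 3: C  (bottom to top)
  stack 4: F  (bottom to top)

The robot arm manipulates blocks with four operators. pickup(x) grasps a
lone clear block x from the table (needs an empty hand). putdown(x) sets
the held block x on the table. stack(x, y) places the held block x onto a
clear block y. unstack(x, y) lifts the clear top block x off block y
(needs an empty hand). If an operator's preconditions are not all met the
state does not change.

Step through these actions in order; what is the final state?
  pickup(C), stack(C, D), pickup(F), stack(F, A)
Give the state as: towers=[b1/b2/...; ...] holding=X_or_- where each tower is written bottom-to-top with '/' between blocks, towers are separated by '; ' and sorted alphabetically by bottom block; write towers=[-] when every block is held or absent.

towers=[A/F; B/E/D/C] holding=-

step 1 (pickup(C)): towers=[A; B/E/D; F] holding=C
step 2 (stack(C, D)): towers=[A; B/E/D/C; F] holding=-
step 3 (pickup(F)): towers=[A; B/E/D/C] holding=F
step 4 (stack(F, A)): towers=[A/F; B/E/D/C] holding=-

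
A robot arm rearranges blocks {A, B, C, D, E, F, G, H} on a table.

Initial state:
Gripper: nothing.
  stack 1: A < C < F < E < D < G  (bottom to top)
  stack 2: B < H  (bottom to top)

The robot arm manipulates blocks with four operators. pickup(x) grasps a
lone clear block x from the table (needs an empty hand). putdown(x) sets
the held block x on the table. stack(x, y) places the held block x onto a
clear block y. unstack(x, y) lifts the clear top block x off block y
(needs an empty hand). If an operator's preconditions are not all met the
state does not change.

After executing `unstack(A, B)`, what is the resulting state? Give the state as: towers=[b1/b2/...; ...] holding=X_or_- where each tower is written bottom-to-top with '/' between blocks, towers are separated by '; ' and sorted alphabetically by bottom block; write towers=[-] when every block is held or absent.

before: towers=[A/C/F/E/D/G; B/H] holding=-
pre[unstack(A, B)]: on(A,B) fail, clear(A) fail, handempty ok
on(A,B), clear(A) unmet → unstack(A, B) is a no-op
after:  towers=[A/C/F/E/D/G; B/H] holding=-

towers=[A/C/F/E/D/G; B/H] holding=-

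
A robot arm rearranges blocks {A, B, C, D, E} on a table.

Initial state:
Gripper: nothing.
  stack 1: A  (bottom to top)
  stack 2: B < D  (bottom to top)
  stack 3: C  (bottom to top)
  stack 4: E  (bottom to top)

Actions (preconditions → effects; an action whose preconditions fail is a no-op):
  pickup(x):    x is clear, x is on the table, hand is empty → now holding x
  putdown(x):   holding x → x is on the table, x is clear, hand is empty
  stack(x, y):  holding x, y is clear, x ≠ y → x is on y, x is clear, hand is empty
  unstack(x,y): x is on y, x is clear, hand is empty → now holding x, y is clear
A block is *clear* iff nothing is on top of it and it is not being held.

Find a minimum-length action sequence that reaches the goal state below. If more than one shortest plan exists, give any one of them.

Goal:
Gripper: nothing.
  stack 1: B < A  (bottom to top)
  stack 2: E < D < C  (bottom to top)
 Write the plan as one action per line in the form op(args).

step 1 (unstack(D, B)): towers=[A; B; C; E] holding=D
step 2 (stack(D, E)): towers=[A; B; C; E/D] holding=-
step 3 (pickup(A)): towers=[B; C; E/D] holding=A
step 4 (stack(A, B)): towers=[B/A; C; E/D] holding=-
step 5 (pickup(C)): towers=[B/A; E/D] holding=C
step 6 (stack(C, D)): towers=[B/A; E/D/C] holding=-
goal check: towers=[B/A; E/D/C] holding=- — reached (length 6, optimal by BFS)

unstack(D, B)
stack(D, E)
pickup(A)
stack(A, B)
pickup(C)
stack(C, D)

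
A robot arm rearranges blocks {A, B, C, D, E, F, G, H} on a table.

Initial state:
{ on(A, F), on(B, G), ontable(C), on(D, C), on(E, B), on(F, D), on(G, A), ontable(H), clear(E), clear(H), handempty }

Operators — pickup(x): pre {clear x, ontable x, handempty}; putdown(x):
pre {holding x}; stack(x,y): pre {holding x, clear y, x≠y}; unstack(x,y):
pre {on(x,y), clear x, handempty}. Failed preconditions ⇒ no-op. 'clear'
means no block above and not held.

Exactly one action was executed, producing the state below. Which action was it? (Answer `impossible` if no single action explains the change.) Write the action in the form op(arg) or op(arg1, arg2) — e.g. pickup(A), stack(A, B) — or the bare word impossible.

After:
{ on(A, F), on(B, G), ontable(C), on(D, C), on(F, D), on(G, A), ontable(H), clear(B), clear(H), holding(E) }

unstack(E, B)

target: towers=[C/D/F/A/G/B; H] holding=E
     unstack(E, B) → towers=[C/D/F/A/G/B; H] holding=E  ← match
         pickup(H) → towers=[C/D/F/A/G/B/E] holding=H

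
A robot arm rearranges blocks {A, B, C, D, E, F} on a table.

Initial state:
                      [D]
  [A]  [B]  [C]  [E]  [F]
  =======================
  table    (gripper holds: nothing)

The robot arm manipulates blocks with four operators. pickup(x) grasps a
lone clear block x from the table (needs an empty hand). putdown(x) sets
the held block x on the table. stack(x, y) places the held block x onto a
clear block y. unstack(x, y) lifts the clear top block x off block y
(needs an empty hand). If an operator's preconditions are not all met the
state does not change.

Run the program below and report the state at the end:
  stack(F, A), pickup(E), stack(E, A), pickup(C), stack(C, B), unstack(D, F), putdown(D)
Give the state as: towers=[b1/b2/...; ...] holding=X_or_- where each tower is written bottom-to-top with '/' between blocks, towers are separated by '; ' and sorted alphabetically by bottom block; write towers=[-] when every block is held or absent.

step 1 (stack(F, A)) [no-op]: towers=[A; B; C; E; F/D] holding=-
step 2 (pickup(E)): towers=[A; B; C; F/D] holding=E
step 3 (stack(E, A)): towers=[A/E; B; C; F/D] holding=-
step 4 (pickup(C)): towers=[A/E; B; F/D] holding=C
step 5 (stack(C, B)): towers=[A/E; B/C; F/D] holding=-
step 6 (unstack(D, F)): towers=[A/E; B/C; F] holding=D
step 7 (putdown(D)): towers=[A/E; B/C; D; F] holding=-

towers=[A/E; B/C; D; F] holding=-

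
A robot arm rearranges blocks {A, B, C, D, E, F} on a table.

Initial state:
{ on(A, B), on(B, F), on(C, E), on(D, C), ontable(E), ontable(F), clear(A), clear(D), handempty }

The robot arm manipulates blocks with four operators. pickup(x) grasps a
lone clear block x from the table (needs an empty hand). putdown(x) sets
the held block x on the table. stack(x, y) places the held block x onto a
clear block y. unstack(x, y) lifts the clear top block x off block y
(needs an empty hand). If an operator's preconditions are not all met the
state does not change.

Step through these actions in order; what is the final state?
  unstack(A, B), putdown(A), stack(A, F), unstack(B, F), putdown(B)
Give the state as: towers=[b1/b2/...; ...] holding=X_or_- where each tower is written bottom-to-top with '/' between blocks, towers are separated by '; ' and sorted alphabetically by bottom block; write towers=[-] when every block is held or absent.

towers=[A; B; E/C/D; F] holding=-

step 1 (unstack(A, B)): towers=[E/C/D; F/B] holding=A
step 2 (putdown(A)): towers=[A; E/C/D; F/B] holding=-
step 3 (stack(A, F)) [no-op]: towers=[A; E/C/D; F/B] holding=-
step 4 (unstack(B, F)): towers=[A; E/C/D; F] holding=B
step 5 (putdown(B)): towers=[A; B; E/C/D; F] holding=-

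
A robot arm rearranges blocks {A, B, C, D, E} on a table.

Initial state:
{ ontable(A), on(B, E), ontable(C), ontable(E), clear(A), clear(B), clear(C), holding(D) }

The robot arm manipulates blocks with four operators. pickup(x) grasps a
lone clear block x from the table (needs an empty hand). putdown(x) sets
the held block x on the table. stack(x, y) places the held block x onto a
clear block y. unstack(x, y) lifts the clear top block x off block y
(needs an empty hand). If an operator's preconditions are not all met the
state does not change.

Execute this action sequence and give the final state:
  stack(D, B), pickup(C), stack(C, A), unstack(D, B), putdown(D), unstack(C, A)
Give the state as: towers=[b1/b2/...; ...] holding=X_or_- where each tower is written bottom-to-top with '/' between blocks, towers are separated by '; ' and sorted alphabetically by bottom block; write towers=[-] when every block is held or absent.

step 1 (stack(D, B)): towers=[A; C; E/B/D] holding=-
step 2 (pickup(C)): towers=[A; E/B/D] holding=C
step 3 (stack(C, A)): towers=[A/C; E/B/D] holding=-
step 4 (unstack(D, B)): towers=[A/C; E/B] holding=D
step 5 (putdown(D)): towers=[A/C; D; E/B] holding=-
step 6 (unstack(C, A)): towers=[A; D; E/B] holding=C

towers=[A; D; E/B] holding=C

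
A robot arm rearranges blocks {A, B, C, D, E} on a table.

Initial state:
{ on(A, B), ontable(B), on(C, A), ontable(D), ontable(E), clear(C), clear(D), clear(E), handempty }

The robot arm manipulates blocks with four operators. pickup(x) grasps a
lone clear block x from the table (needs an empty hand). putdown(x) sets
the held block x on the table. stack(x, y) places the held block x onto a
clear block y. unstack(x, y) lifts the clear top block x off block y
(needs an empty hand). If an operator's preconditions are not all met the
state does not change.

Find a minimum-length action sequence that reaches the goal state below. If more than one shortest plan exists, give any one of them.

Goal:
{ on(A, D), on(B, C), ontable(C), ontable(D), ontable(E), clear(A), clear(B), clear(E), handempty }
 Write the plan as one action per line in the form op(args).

unstack(C, A)
putdown(C)
unstack(A, B)
stack(A, D)
pickup(B)
stack(B, C)

step 1 (unstack(C, A)): towers=[B/A; D; E] holding=C
step 2 (putdown(C)): towers=[B/A; C; D; E] holding=-
step 3 (unstack(A, B)): towers=[B; C; D; E] holding=A
step 4 (stack(A, D)): towers=[B; C; D/A; E] holding=-
step 5 (pickup(B)): towers=[C; D/A; E] holding=B
step 6 (stack(B, C)): towers=[C/B; D/A; E] holding=-
goal check: towers=[C/B; D/A; E] holding=- — reached (length 6, optimal by BFS)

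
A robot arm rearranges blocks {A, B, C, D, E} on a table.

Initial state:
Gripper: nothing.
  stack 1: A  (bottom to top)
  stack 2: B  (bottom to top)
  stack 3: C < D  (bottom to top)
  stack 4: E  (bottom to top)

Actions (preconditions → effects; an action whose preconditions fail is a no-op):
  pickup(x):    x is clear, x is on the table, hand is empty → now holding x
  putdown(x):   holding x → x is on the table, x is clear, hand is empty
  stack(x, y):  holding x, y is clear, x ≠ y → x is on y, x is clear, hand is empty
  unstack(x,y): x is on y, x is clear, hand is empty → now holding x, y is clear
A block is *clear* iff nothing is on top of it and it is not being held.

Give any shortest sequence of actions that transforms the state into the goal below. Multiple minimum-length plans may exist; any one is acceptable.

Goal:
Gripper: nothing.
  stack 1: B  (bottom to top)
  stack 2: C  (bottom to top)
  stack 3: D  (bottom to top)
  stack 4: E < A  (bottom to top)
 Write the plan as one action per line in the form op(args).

step 1 (unstack(D, C)): towers=[A; B; C; E] holding=D
step 2 (putdown(D)): towers=[A; B; C; D; E] holding=-
step 3 (pickup(A)): towers=[B; C; D; E] holding=A
step 4 (stack(A, E)): towers=[B; C; D; E/A] holding=-
goal check: towers=[B; C; D; E/A] holding=- — reached (length 4, optimal by BFS)

unstack(D, C)
putdown(D)
pickup(A)
stack(A, E)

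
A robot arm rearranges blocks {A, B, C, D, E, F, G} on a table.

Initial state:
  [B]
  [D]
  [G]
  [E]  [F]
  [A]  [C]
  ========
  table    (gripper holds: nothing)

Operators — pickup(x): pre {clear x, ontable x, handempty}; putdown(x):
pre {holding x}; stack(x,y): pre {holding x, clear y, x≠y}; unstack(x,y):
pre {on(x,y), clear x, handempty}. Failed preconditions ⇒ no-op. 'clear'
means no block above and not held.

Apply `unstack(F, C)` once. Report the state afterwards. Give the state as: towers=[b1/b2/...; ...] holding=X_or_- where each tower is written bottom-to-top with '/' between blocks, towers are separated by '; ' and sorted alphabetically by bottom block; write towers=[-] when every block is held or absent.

before: towers=[A/E/G/D/B; C/F] holding=-
pre[unstack(F, C)]: on(F,C) ok, clear(F) ok, handempty ok
all met → apply unstack(F, C)
after:  towers=[A/E/G/D/B; C] holding=F

towers=[A/E/G/D/B; C] holding=F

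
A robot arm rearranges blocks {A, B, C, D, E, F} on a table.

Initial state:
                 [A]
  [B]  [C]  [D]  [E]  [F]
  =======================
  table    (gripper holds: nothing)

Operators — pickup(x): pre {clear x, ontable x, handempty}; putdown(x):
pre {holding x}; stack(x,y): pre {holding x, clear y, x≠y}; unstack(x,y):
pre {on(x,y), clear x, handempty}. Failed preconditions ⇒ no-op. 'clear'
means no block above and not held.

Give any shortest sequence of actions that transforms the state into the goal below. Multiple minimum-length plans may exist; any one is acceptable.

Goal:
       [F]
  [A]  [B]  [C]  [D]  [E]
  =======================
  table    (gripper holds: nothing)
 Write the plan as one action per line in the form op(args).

pickup(F)
stack(F, B)
unstack(A, E)
putdown(A)

step 1 (pickup(F)): towers=[B; C; D; E/A] holding=F
step 2 (stack(F, B)): towers=[B/F; C; D; E/A] holding=-
step 3 (unstack(A, E)): towers=[B/F; C; D; E] holding=A
step 4 (putdown(A)): towers=[A; B/F; C; D; E] holding=-
goal check: towers=[A; B/F; C; D; E] holding=- — reached (length 4, optimal by BFS)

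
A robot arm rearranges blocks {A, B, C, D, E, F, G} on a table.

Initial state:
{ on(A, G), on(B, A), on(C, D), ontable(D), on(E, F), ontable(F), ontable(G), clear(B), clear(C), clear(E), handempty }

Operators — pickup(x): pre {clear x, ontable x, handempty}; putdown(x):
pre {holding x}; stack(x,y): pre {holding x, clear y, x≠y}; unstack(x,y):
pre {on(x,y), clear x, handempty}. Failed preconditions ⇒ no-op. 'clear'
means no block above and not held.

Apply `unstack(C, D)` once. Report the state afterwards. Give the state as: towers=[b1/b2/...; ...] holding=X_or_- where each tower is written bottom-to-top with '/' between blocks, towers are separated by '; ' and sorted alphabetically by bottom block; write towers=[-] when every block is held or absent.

towers=[D; F/E; G/A/B] holding=C

before: towers=[D/C; F/E; G/A/B] holding=-
pre[unstack(C, D)]: on(C,D) ok, clear(C) ok, handempty ok
all met → apply unstack(C, D)
after:  towers=[D; F/E; G/A/B] holding=C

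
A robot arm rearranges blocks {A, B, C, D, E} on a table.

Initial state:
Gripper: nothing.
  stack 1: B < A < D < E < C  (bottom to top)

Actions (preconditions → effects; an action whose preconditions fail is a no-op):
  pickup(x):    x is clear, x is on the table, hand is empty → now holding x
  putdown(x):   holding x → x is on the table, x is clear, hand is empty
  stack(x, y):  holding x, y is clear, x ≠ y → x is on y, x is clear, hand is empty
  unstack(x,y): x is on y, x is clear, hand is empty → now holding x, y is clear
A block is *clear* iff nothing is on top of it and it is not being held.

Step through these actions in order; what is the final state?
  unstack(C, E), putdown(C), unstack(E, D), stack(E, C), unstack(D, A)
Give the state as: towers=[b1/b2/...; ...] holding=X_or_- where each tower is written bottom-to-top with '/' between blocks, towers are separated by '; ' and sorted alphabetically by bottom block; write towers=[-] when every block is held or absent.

step 1 (unstack(C, E)): towers=[B/A/D/E] holding=C
step 2 (putdown(C)): towers=[B/A/D/E; C] holding=-
step 3 (unstack(E, D)): towers=[B/A/D; C] holding=E
step 4 (stack(E, C)): towers=[B/A/D; C/E] holding=-
step 5 (unstack(D, A)): towers=[B/A; C/E] holding=D

towers=[B/A; C/E] holding=D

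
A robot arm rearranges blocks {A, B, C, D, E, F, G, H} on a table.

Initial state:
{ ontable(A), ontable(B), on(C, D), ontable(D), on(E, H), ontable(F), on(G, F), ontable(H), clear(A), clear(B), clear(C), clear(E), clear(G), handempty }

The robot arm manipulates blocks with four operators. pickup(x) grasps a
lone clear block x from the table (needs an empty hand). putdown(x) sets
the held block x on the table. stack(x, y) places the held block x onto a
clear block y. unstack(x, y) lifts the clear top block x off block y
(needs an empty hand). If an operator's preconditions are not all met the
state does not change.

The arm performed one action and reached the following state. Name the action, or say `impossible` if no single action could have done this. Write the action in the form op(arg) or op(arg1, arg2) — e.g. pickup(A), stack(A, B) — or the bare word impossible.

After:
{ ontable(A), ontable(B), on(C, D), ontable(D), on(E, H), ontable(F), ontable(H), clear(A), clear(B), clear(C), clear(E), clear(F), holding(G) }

unstack(G, F)

target: towers=[A; B; D/C; F; H/E] holding=G
     unstack(G, F) → towers=[A; B; D/C; F; H/E] holding=G  ← match
         pickup(A) → towers=[B; D/C; F/G; H/E] holding=A
     unstack(E, H) → towers=[A; B; D/C; F/G; H] holding=E
         pickup(B) → towers=[A; D/C; F/G; H/E] holding=B
     unstack(C, D) → towers=[A; B; D; F/G; H/E] holding=C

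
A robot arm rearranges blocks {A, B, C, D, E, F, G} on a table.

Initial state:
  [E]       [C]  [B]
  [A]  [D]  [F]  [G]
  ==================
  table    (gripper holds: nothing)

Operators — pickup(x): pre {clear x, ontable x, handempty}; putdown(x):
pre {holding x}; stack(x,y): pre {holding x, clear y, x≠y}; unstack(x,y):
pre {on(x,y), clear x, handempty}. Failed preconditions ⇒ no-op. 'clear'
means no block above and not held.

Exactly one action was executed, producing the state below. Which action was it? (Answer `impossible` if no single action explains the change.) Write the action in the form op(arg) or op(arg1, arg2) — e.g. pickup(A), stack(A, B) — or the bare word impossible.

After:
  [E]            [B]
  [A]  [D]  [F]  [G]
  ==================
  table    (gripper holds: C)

unstack(C, F)

target: towers=[A/E; D; F; G/B] holding=C
     unstack(B, G) → towers=[A/E; D; F/C; G] holding=B
         pickup(D) → towers=[A/E; F/C; G/B] holding=D
     unstack(E, A) → towers=[A; D; F/C; G/B] holding=E
     unstack(C, F) → towers=[A/E; D; F; G/B] holding=C  ← match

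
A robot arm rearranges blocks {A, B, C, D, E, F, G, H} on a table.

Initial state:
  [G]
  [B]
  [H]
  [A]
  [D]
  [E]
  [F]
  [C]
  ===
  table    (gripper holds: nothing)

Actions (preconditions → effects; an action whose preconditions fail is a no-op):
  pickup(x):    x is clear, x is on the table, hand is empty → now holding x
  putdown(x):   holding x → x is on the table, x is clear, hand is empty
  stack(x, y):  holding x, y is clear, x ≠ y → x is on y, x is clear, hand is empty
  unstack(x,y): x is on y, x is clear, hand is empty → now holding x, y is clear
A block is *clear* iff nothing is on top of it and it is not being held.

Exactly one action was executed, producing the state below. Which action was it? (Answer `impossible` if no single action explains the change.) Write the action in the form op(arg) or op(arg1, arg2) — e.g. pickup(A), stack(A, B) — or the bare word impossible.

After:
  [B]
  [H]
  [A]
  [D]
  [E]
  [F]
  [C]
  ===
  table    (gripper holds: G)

target: towers=[C/F/E/D/A/H/B] holding=G
     unstack(G, B) → towers=[C/F/E/D/A/H/B] holding=G  ← match

unstack(G, B)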